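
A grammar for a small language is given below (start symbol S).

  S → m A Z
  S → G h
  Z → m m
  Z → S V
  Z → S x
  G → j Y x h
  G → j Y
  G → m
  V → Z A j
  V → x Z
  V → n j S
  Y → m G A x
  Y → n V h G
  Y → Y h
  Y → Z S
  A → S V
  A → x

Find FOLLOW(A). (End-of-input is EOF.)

{ j, m, x }

In S → m A Z: add FIRST(Z) = { j, m }.
In V → Z A j: add FIRST(j) = { j }.
In Y → m G A x: add FIRST(x) = { x }.
Union: FOLLOW(A) = { j, m, x }.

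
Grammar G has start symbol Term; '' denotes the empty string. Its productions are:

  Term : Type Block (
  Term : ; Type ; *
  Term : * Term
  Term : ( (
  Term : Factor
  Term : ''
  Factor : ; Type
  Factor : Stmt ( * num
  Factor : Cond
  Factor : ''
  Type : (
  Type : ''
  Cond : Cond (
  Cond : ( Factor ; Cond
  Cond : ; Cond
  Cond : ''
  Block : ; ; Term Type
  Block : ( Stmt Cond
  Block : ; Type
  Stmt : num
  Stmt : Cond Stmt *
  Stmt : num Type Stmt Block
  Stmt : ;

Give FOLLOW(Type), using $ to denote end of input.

In Term : Type Block (: add FIRST(Block () = { (, ; }.
In Term : ; Type ; *: add FIRST(; *) = { ; }.
In Factor : ; Type: Type is at the end, add FOLLOW(Factor) = { $, (, *, ; }.
In Block : ; ; Term Type: Type is at the end, add FOLLOW(Block) = { (, *, ; }.
In Block : ; Type: Type is at the end, add FOLLOW(Block) = { (, *, ; }.
In Stmt : num Type Stmt Block: add FIRST(Stmt Block) = { (, ;, num }.
Union: FOLLOW(Type) = { $, (, *, ;, num }.

{ $, (, *, ;, num }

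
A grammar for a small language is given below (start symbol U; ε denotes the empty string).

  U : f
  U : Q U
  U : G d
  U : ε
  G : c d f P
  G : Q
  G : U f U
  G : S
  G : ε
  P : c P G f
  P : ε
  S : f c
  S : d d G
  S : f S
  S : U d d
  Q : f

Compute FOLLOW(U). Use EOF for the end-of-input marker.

{ EOF, d, f }

U is the start symbol, so EOF ∈ FOLLOW(U).
In U : Q U: U is at the end, add FOLLOW(U) = { EOF, d, f }.
In G : U f U: add FIRST(f U) = { f }.
In G : U f U: U is at the end, add FOLLOW(G) = { d, f }.
In S : U d d: add FIRST(d d) = { d }.
Union: FOLLOW(U) = { EOF, d, f }.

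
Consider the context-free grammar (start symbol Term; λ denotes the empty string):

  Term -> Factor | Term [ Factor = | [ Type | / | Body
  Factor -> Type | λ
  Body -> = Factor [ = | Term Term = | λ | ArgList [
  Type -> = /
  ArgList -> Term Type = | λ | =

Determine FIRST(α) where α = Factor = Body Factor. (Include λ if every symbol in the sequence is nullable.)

{ = }

Add FIRST(Factor)\{λ} = { = }; Factor is nullable, continue.
= is a terminal; add {=} and stop.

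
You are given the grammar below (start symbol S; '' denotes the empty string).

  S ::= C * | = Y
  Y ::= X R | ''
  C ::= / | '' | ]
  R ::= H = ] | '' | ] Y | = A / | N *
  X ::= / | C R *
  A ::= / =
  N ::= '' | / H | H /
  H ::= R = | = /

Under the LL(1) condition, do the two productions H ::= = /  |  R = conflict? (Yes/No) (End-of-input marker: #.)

FIRST(= /) = { = } and FIRST(R =) = { *, /, =, ] }.
Both contain =, so the two alternatives are not disjoint — LL(1) conflict.

Yes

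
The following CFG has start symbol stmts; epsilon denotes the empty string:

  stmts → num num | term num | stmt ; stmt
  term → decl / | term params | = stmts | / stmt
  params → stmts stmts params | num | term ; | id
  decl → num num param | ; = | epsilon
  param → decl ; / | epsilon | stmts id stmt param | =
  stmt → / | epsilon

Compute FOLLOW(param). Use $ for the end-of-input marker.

{ /, ; }

In decl → num num param: param is at the end, add FOLLOW(decl) = { /, ; }.
In param → stmts id stmt param: param is at the end, add FOLLOW(param) = { /, ; }.
Union: FOLLOW(param) = { /, ; }.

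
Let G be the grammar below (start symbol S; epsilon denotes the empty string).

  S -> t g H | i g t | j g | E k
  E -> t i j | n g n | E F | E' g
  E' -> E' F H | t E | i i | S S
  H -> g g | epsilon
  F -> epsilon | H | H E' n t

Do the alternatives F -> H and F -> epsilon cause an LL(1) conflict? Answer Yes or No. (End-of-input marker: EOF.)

Yes

FIRST(H) = { g, epsilon } and FIRST(epsilon) = { epsilon }.
Both alternatives are nullable, violating the LL(1) condition.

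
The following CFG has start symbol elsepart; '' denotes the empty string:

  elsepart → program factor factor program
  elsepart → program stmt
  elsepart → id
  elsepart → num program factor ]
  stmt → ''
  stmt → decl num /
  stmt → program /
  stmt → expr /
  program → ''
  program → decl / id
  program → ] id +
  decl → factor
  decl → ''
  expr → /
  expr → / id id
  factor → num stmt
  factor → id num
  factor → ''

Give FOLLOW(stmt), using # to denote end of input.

{ #, /, ], id, num }

In elsepart → program stmt: stmt is at the end, add FOLLOW(elsepart) = { # }.
In factor → num stmt: stmt is at the end, add FOLLOW(factor) = { #, /, ], id, num }.
Union: FOLLOW(stmt) = { #, /, ], id, num }.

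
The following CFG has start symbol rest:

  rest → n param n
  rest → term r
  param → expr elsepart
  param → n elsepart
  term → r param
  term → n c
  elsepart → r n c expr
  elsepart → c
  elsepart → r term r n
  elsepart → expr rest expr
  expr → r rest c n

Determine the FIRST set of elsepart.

{ c, r }

elsepart → r n c expr contributes {r}.
elsepart → c contributes {c}.
elsepart → r term r n contributes {r}.
From elsepart → expr rest expr: add FIRST(expr) = { r }.
Union: FIRST(elsepart) = { c, r }.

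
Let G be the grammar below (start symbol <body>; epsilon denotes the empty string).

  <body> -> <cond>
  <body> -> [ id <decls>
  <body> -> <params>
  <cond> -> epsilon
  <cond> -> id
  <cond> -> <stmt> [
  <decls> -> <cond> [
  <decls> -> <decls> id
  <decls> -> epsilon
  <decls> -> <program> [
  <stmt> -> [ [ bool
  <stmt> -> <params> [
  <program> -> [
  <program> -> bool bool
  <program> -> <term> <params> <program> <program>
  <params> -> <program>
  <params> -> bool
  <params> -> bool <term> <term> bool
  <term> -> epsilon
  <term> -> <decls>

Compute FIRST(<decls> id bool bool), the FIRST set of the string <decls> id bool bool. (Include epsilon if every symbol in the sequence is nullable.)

{ [, bool, id }

Add FIRST(<decls>)\{epsilon} = { [, bool, id }; <decls> is nullable, continue.
id is a terminal; add {id} and stop.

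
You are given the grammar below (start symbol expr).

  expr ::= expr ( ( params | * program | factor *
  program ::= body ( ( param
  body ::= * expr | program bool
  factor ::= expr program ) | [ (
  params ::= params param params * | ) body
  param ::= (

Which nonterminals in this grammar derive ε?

{ } (none)

No nonterminal has an empty production or an RHS whose symbols are all nullable.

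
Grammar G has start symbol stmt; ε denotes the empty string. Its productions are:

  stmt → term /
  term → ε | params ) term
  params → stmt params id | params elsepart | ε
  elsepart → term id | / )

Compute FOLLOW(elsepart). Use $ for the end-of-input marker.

{ ), /, id }

In params → params elsepart: elsepart is at the end, add FOLLOW(params) = { ), /, id }.
Union: FOLLOW(elsepart) = { ), /, id }.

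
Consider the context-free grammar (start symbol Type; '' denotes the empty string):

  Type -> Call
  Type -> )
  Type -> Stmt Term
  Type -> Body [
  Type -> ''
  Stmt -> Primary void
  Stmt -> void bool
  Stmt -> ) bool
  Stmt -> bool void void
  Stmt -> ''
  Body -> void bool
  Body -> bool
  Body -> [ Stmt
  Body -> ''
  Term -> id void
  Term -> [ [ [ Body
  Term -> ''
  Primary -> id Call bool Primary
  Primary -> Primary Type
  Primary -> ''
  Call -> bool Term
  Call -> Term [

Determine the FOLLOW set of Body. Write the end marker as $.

{ $, ), [, bool, id, void }

In Type -> Body [: add FIRST([) = { [ }.
In Term -> [ [ [ Body: Body is at the end, add FOLLOW(Term) = { $, ), [, bool, id, void }.
Union: FOLLOW(Body) = { $, ), [, bool, id, void }.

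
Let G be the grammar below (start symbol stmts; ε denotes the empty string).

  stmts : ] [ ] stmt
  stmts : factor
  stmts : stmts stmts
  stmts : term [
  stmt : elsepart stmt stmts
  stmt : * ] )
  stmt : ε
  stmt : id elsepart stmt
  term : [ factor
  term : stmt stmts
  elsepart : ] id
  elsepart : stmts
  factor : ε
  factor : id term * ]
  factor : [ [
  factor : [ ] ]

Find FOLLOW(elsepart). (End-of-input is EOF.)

{ EOF, *, [, ], id }

In stmt : elsepart stmt stmts: add FIRST(stmt stmts)\{ε} = { *, [, ], id }.
  Since stmt stmts is nullable, also add FOLLOW(stmt) = { EOF, *, [, ], id }.
In stmt : id elsepart stmt: add FIRST(stmt)\{ε} = { *, [, ], id }.
  Since stmt is nullable, also add FOLLOW(stmt) = { EOF, *, [, ], id }.
Union: FOLLOW(elsepart) = { EOF, *, [, ], id }.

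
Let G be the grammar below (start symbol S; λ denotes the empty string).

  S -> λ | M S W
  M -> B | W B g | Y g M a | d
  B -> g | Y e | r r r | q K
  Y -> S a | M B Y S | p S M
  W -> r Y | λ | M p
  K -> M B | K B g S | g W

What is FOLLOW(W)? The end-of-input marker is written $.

In S -> M S W: W is at the end, add FOLLOW(S) = { $, a, d, e, g, p, q, r }.
In M -> W B g: add FIRST(B g) = { a, d, g, p, q, r }.
In K -> g W: W is at the end, add FOLLOW(K) = { $, a, d, e, g, p, q, r }.
Union: FOLLOW(W) = { $, a, d, e, g, p, q, r }.

{ $, a, d, e, g, p, q, r }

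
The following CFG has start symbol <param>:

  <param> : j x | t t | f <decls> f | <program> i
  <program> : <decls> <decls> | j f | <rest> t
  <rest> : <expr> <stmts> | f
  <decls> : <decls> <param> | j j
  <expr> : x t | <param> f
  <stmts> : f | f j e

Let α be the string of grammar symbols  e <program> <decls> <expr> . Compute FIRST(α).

e is a terminal; add {e} and stop.

{ e }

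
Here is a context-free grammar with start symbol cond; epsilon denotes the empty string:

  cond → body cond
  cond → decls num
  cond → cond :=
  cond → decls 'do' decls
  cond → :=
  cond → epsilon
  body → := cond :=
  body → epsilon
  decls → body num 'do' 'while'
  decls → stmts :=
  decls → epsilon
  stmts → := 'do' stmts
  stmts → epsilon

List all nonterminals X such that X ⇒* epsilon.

Directly nullable (have an epsilon-production): cond, body, decls, stmts.

{ body, cond, decls, stmts }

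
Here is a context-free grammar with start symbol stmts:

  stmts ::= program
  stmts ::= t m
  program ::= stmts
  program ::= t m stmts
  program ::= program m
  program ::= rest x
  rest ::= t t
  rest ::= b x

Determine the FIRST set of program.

From program ::= stmts: add FIRST(stmts) = { b, t }.
program ::= t m stmts contributes {t}.
From program ::= program m: add FIRST(program) = { b, t }.
From program ::= rest x: add FIRST(rest) = { b, t }.
Union: FIRST(program) = { b, t }.

{ b, t }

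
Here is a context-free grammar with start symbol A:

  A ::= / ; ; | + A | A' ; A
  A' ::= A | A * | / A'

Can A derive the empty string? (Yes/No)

No nonterminal in this grammar is nullable.
No production of A has an RHS whose symbols are all nullable, so A is not nullable.

No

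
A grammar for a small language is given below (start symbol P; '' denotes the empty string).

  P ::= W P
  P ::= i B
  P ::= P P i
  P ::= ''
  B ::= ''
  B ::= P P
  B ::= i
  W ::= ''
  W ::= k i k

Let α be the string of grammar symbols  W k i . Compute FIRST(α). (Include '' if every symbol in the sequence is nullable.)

{ k }

Add FIRST(W)\{''} = { k }; W is nullable, continue.
k is a terminal; add {k} and stop.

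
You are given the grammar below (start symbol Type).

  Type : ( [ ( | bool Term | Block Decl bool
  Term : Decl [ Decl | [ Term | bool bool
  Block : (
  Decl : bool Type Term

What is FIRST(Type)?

Type : ( [ ( contributes {(}.
Type : bool Term contributes {bool}.
From Type : Block Decl bool: add FIRST(Block) = { ( }.
Union: FIRST(Type) = { (, bool }.

{ (, bool }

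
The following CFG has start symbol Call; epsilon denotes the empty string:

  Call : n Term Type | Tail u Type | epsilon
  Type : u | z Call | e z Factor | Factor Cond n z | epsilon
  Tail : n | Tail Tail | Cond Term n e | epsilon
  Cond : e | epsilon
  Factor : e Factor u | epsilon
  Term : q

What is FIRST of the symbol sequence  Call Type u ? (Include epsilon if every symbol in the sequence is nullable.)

Add FIRST(Call)\{epsilon} = { e, n, q, u }; Call is nullable, continue.
Add FIRST(Type)\{epsilon} = { e, n, u, z }; Type is nullable, continue.
u is a terminal; add {u} and stop.

{ e, n, q, u, z }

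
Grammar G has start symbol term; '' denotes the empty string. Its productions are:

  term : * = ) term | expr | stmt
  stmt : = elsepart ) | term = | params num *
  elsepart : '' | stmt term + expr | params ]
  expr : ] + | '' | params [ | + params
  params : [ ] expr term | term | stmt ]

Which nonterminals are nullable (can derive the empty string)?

Directly nullable (have an ''-production): elsepart, expr.
params : term with every symbol nullable, so params is nullable.
term : expr with every symbol nullable, so term is nullable.
No other nonterminal has a production whose RHS symbols are all nullable.

{ elsepart, expr, params, term }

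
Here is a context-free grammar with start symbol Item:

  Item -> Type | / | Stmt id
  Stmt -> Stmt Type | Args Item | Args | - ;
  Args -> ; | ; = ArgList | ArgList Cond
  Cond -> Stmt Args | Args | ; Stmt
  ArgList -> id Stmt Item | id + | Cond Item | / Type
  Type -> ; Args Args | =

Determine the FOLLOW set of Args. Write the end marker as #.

In Stmt -> Args Item: add FIRST(Item) = { -, /, ;, =, id }.
In Stmt -> Args: Args is at the end, add FOLLOW(Stmt) = { #, -, /, ;, =, id }.
In Cond -> Stmt Args: Args is at the end, add FOLLOW(Cond) = { #, -, /, ;, =, id }.
In Cond -> Args: Args is at the end, add FOLLOW(Cond) = { #, -, /, ;, =, id }.
In Type -> ; Args Args: add FIRST(Args) = { -, /, ;, id }.
In Type -> ; Args Args: Args is at the end, add FOLLOW(Type) = { #, -, /, ;, =, id }.
Union: FOLLOW(Args) = { #, -, /, ;, =, id }.

{ #, -, /, ;, =, id }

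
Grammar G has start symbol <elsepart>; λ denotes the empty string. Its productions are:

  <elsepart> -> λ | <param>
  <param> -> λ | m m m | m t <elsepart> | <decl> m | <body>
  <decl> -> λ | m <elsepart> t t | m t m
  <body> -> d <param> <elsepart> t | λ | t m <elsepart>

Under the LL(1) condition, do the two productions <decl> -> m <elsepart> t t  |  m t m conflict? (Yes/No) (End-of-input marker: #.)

FIRST(m <elsepart> t t) = { m } and FIRST(m t m) = { m }.
Both contain m, so the two alternatives are not disjoint — LL(1) conflict.

Yes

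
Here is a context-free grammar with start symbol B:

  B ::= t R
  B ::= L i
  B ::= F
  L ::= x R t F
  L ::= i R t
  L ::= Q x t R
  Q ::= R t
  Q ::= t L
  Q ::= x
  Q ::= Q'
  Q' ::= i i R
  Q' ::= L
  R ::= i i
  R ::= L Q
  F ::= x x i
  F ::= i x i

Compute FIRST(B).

{ i, t, x }

B ::= t R contributes {t}.
From B ::= L i: add FIRST(L) = { i, t, x }.
From B ::= F: add FIRST(F) = { i, x }.
Union: FIRST(B) = { i, t, x }.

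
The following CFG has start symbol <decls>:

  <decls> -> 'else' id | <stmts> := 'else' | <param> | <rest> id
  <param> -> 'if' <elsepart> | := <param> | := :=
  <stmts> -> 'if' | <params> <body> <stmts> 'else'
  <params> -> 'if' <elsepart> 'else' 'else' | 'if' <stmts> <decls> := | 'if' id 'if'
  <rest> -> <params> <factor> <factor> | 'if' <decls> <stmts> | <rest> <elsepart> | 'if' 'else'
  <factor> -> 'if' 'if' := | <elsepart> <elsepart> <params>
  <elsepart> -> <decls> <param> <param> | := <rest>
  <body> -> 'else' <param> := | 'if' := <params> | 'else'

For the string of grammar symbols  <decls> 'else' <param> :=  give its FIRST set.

Add FIRST(<decls>) = { 'else', 'if', := }; <decls> is not nullable, stop.

{ 'else', 'if', := }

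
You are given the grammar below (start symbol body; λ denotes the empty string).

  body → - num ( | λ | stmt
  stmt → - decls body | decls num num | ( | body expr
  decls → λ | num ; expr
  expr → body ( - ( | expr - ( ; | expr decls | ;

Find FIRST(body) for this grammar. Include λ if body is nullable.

{ (, -, ;, num, λ }

body → - num ( contributes {-}.
body → λ contributes λ.
From body → stmt: add FIRST(stmt) = { (, -, ;, num }.
Union: FIRST(body) = { (, -, ;, num, λ }.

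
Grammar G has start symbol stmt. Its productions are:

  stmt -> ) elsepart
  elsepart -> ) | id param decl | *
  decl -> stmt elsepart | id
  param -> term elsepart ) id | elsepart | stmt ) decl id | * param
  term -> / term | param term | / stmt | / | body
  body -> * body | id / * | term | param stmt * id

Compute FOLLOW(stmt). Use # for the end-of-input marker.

{ #, ), *, id }

stmt is the start symbol, so # ∈ FOLLOW(stmt).
In decl -> stmt elsepart: add FIRST(elsepart) = { ), *, id }.
In param -> stmt ) decl id: add FIRST() decl id) = { ) }.
In term -> / stmt: stmt is at the end, add FOLLOW(term) = { ), *, id }.
In body -> param stmt * id: add FIRST(* id) = { * }.
Union: FOLLOW(stmt) = { #, ), *, id }.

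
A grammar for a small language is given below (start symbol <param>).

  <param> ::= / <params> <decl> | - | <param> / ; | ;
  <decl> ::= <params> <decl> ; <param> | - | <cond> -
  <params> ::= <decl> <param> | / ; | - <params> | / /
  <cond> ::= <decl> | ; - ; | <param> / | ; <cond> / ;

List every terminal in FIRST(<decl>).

{ -, /, ; }

From <decl> ::= <params> <decl> ; <param>: add FIRST(<params>) = { -, /, ; }.
<decl> ::= - contributes {-}.
From <decl> ::= <cond> -: add FIRST(<cond>) = { -, /, ; }.
Union: FIRST(<decl>) = { -, /, ; }.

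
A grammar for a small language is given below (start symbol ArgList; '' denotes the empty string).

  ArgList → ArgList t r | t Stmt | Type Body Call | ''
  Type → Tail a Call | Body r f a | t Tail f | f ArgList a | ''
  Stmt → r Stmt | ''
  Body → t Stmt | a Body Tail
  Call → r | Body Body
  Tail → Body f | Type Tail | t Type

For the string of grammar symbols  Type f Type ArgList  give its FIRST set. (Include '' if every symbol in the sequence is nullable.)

Add FIRST(Type)\{''} = { a, f, t }; Type is nullable, continue.
f is a terminal; add {f} and stop.

{ a, f, t }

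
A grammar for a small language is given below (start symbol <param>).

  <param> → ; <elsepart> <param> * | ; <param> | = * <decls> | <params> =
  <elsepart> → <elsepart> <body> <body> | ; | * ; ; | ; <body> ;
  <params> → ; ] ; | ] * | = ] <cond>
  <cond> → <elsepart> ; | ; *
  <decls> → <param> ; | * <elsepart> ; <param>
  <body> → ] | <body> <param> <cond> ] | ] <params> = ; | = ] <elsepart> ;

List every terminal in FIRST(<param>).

<param> → ; <elsepart> <param> * contributes {;}.
<param> → ; <param> contributes {;}.
<param> → = * <decls> contributes {=}.
From <param> → <params> =: add FIRST(<params>) = { ;, =, ] }.
Union: FIRST(<param>) = { ;, =, ] }.

{ ;, =, ] }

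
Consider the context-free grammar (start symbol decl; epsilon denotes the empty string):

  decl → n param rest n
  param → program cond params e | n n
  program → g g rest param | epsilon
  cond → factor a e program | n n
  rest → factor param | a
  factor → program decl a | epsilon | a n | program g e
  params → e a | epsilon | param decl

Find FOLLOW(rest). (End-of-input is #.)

In decl → n param rest n: add FIRST(n) = { n }.
In program → g g rest param: add FIRST(param) = { a, g, n }.
Union: FOLLOW(rest) = { a, g, n }.

{ a, g, n }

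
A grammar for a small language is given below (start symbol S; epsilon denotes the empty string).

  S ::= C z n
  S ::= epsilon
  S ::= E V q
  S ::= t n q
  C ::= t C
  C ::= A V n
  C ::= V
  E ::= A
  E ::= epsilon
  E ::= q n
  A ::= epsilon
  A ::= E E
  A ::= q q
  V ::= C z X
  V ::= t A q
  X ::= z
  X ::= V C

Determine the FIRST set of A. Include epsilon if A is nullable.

A ::= epsilon contributes epsilon.
From A ::= E E: E, E nullable, take FIRST(E) ∪ FIRST(E) = { q }; also epsilon since the whole RHS is nullable.
A ::= q q contributes {q}.
Union: FIRST(A) = { q, epsilon }.

{ q, epsilon }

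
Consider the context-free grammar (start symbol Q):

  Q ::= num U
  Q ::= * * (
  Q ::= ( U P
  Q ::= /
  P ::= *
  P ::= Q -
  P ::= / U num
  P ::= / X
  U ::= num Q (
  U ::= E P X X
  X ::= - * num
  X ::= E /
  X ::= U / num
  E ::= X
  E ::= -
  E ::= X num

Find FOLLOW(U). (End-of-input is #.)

{ #, (, *, -, /, num }

In Q ::= num U: U is at the end, add FOLLOW(Q) = { #, (, - }.
In Q ::= ( U P: add FIRST(P) = { (, *, /, num }.
In P ::= / U num: add FIRST(num) = { num }.
In X ::= U / num: add FIRST(/ num) = { / }.
Union: FOLLOW(U) = { #, (, *, -, /, num }.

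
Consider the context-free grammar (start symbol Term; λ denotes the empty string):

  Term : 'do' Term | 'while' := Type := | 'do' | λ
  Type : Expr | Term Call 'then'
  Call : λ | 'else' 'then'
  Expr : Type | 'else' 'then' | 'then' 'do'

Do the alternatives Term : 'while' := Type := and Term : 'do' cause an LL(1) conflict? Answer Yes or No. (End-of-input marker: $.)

FIRST('while' := Type :=) = { 'while' } and FIRST('do') = { 'do' }.
The FIRST sets are disjoint and neither alternative is nullable — no conflict.

No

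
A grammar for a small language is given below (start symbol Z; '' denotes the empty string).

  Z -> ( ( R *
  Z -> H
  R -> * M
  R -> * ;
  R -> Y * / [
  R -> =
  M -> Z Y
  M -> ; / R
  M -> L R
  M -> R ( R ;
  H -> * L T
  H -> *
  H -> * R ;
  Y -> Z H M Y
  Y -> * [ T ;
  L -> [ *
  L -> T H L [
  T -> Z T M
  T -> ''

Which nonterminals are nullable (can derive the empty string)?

{ T }

Directly nullable (have an ''-production): T.
No other nonterminal has a production whose RHS symbols are all nullable.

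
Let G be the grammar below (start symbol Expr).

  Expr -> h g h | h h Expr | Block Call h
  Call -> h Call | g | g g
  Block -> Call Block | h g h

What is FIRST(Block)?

From Block -> Call Block: add FIRST(Call) = { g, h }.
Block -> h g h contributes {h}.
Union: FIRST(Block) = { g, h }.

{ g, h }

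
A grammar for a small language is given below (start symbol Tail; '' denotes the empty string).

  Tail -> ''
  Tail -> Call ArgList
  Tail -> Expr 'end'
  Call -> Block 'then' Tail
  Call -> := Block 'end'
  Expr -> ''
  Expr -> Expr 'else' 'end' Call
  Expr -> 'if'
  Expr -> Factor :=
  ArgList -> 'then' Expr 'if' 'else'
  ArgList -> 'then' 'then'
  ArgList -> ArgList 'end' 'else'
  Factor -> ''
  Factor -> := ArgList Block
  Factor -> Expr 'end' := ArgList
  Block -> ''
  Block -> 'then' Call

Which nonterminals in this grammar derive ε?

{ Block, Expr, Factor, Tail }

Directly nullable (have an ''-production): Tail, Expr, Factor, Block.
No other nonterminal has a production whose RHS symbols are all nullable.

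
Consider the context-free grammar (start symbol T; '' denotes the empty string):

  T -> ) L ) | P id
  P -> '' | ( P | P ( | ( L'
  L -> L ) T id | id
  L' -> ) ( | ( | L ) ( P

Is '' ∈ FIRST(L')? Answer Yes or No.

No

Nullable nonterminals: P.
No production of L' has an RHS whose symbols are all nullable, so L' is not nullable.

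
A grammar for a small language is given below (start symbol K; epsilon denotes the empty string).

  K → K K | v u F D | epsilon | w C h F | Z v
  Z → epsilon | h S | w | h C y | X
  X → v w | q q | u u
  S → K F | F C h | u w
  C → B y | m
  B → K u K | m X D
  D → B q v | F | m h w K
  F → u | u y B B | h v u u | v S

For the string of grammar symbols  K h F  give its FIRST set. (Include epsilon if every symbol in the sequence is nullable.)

Add FIRST(K)\{epsilon} = { h, q, u, v, w }; K is nullable, continue.
h is a terminal; add {h} and stop.

{ h, q, u, v, w }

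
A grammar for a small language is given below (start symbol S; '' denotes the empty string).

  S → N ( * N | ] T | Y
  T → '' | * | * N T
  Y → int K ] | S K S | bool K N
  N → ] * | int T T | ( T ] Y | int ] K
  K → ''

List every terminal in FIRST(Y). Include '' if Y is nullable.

{ (, ], bool, int }

Y → int K ] contributes {int}.
From Y → S K S: add FIRST(S) = { (, ], bool, int }.
Y → bool K N contributes {bool}.
Union: FIRST(Y) = { (, ], bool, int }.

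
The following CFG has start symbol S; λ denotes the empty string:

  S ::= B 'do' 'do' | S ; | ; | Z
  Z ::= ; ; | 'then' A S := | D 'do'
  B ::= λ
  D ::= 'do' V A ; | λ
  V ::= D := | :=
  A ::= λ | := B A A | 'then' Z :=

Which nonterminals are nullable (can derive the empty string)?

{ A, B, D }

Directly nullable (have an λ-production): B, D, A.
No other nonterminal has a production whose RHS symbols are all nullable.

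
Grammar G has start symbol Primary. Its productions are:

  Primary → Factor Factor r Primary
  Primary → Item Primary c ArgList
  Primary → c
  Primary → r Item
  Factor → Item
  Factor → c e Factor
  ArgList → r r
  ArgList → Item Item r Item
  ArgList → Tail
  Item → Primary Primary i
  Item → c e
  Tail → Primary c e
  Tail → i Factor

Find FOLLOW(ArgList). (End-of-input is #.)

In Primary → Item Primary c ArgList: ArgList is at the end, add FOLLOW(Primary) = { #, c, i, r }.
Union: FOLLOW(ArgList) = { #, c, i, r }.

{ #, c, i, r }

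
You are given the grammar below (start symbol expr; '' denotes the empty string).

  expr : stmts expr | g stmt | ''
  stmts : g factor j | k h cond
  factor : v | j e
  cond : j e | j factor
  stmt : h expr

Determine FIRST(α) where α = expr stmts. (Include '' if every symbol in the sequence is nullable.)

Add FIRST(expr)\{''} = { g, k }; expr is nullable, continue.
Add FIRST(stmts) = { g, k }; stmts is not nullable, stop.

{ g, k }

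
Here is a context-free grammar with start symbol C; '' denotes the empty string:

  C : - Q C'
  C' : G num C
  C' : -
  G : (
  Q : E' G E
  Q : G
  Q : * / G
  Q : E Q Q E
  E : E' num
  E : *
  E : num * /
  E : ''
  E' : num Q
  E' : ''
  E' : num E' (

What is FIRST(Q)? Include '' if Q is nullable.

From Q : E' G E: E' nullable, take FIRST(E') ∪ FIRST(G) = { (, num }.
From Q : G: add FIRST(G) = { ( }.
Q : * / G contributes {*}.
From Q : E Q Q E: E nullable, take FIRST(E) ∪ FIRST(Q) = { (, *, num }.
Union: FIRST(Q) = { (, *, num }.

{ (, *, num }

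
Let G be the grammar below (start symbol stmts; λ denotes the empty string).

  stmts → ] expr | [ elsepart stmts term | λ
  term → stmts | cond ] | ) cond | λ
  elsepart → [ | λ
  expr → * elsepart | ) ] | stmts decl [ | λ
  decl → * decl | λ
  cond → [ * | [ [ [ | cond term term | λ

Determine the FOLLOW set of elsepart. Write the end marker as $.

{ $, ), *, [, ] }

In stmts → [ elsepart stmts term: add FIRST(stmts term)\{λ} = { ), [, ] }.
  Since stmts term is nullable, also add FOLLOW(stmts) = { $, ), *, [, ] }.
In expr → * elsepart: elsepart is at the end, add FOLLOW(expr) = { $, ), *, [, ] }.
Union: FOLLOW(elsepart) = { $, ), *, [, ] }.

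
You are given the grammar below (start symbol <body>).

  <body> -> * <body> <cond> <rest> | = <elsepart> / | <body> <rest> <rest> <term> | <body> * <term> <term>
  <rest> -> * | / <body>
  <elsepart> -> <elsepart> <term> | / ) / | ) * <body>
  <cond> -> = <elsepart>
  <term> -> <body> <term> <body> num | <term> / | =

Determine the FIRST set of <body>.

{ *, = }

<body> -> * <body> <cond> <rest> contributes {*}.
<body> -> = <elsepart> / contributes {=}.
From <body> -> <body> <rest> <rest> <term>: add FIRST(<body>) = { *, = }.
From <body> -> <body> * <term> <term>: add FIRST(<body>) = { *, = }.
Union: FIRST(<body>) = { *, = }.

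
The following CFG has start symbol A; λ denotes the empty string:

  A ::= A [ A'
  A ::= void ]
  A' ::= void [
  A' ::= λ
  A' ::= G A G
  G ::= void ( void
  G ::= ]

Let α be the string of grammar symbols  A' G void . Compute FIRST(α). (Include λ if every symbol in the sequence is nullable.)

{ ], void }

Add FIRST(A')\{λ} = { ], void }; A' is nullable, continue.
Add FIRST(G) = { ], void }; G is not nullable, stop.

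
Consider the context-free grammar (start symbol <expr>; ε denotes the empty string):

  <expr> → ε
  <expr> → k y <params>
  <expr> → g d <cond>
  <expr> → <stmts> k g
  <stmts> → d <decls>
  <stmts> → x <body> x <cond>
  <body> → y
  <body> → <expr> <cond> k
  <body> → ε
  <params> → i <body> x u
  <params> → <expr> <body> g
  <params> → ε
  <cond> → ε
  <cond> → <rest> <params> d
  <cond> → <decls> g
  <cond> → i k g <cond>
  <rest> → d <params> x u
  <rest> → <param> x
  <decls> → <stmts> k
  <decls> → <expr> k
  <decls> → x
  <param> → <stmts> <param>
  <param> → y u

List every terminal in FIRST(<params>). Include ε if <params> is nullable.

<params> → i <body> x u contributes {i}.
From <params> → <expr> <body> g: <expr>, <body> nullable, take FIRST(<expr>) ∪ FIRST(<body>) ∪ {g} = { d, g, i, k, x, y }.
<params> → ε contributes ε.
Union: FIRST(<params>) = { d, g, i, k, x, y, ε }.

{ d, g, i, k, x, y, ε }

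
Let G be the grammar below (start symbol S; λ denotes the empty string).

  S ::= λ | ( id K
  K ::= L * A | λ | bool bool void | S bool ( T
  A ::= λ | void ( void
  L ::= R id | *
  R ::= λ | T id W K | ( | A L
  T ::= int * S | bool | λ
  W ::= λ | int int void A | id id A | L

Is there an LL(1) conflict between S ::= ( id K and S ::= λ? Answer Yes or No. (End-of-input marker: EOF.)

No

FIRST(( id K) = { ( } and FIRST(λ) = { λ }.
The second is nullable but FOLLOW(S) = { EOF, bool, id } is disjoint from FIRST of the first.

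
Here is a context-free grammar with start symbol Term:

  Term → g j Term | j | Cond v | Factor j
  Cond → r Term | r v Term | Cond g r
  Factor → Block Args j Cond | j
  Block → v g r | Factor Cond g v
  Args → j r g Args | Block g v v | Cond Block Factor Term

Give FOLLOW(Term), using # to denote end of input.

{ #, g, j, r, v }

Term is the start symbol, so # ∈ FOLLOW(Term).
In Term → g j Term: Term is at the end, add FOLLOW(Term) = { #, g, j, r, v }.
In Cond → r Term: Term is at the end, add FOLLOW(Cond) = { g, j, r, v }.
In Cond → r v Term: Term is at the end, add FOLLOW(Cond) = { g, j, r, v }.
In Args → Cond Block Factor Term: Term is at the end, add FOLLOW(Args) = { j }.
Union: FOLLOW(Term) = { #, g, j, r, v }.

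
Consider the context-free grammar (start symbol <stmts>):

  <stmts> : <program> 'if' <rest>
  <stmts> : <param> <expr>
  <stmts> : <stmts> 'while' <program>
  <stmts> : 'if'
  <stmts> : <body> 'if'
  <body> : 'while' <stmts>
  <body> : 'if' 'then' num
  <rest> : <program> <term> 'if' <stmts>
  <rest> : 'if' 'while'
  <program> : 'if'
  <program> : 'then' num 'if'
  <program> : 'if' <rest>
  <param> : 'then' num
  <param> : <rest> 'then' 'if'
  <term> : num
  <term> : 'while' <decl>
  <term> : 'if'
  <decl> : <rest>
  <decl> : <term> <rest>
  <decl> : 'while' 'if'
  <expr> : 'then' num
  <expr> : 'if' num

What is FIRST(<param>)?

<param> : 'then' num contributes {'then'}.
From <param> : <rest> 'then' 'if': add FIRST(<rest>) = { 'if', 'then' }.
Union: FIRST(<param>) = { 'if', 'then' }.

{ 'if', 'then' }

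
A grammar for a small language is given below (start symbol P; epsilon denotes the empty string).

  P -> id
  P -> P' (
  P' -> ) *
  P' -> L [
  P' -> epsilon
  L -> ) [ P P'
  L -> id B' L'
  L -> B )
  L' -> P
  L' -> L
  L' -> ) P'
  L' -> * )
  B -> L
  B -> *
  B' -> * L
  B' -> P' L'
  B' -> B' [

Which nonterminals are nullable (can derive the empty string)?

Directly nullable (have an epsilon-production): P'.
No other nonterminal has a production whose RHS symbols are all nullable.

{ P' }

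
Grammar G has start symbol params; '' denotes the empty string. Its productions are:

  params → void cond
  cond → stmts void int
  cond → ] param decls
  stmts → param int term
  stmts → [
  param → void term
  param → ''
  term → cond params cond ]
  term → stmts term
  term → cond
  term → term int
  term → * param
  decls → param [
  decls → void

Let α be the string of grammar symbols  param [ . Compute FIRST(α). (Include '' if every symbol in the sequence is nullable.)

Add FIRST(param)\{''} = { void }; param is nullable, continue.
[ is a terminal; add {[} and stop.

{ [, void }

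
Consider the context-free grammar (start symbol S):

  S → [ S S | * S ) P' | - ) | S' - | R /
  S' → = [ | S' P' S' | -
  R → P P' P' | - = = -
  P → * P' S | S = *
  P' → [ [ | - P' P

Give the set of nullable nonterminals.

No nonterminal has an empty production or an RHS whose symbols are all nullable.

{ } (none)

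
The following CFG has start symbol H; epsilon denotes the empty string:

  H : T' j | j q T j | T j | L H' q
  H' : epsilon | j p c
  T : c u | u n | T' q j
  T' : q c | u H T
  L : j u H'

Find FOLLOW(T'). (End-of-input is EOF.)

{ j, q }

In H : T' j: add FIRST(j) = { j }.
In T : T' q j: add FIRST(q j) = { q }.
Union: FOLLOW(T') = { j, q }.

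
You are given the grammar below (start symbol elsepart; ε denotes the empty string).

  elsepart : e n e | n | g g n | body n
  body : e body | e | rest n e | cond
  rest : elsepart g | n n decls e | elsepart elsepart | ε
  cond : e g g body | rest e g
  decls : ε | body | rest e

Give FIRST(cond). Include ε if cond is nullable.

cond : e g g body contributes {e}.
From cond : rest e g: rest nullable, take FIRST(rest) ∪ {e} = { e, g, n }.
Union: FIRST(cond) = { e, g, n }.

{ e, g, n }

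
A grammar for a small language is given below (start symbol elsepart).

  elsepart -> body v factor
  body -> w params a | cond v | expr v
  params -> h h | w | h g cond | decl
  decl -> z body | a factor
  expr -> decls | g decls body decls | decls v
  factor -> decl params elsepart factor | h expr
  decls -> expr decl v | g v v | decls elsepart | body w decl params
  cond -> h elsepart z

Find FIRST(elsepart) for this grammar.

From elsepart -> body v factor: add FIRST(body) = { g, h, w }.
Union: FIRST(elsepart) = { g, h, w }.

{ g, h, w }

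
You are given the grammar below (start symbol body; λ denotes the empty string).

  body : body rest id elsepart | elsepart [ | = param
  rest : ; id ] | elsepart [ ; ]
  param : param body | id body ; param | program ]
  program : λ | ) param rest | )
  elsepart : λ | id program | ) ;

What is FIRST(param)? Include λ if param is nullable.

{ ), ], id }

From param : param body: add FIRST(param) = { ), ], id }.
param : id body ; param contributes {id}.
From param : program ]: program nullable, take FIRST(program) ∪ {]} = { ), ] }.
Union: FIRST(param) = { ), ], id }.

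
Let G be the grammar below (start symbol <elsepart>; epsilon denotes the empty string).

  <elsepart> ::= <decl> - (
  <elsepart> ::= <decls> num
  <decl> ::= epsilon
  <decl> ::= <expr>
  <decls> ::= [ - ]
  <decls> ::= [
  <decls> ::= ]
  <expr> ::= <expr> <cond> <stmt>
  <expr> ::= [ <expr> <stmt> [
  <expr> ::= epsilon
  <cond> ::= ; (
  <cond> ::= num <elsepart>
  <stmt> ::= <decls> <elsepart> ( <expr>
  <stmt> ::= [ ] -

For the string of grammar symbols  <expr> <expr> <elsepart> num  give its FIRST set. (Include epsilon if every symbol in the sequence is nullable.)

{ -, ;, [, ], num }

Add FIRST(<expr>)\{epsilon} = { ;, [, num }; <expr> is nullable, continue.
Add FIRST(<expr>)\{epsilon} = { ;, [, num }; <expr> is nullable, continue.
Add FIRST(<elsepart>) = { -, ;, [, ], num }; <elsepart> is not nullable, stop.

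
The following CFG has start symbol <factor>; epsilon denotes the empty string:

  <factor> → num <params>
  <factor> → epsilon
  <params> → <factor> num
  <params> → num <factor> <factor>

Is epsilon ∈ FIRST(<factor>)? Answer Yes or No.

Yes

<factor> has an epsilon-production, so <factor> ⇒ epsilon.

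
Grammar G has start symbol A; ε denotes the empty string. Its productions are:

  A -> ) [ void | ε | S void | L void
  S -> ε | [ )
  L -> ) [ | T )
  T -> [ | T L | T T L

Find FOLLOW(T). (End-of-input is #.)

In L -> T ): add FIRST()) = { ) }.
In T -> T L: add FIRST(L) = { ), [ }.
In T -> T T L: add FIRST(T L) = { [ }.
In T -> T T L: add FIRST(L) = { ), [ }.
Union: FOLLOW(T) = { ), [ }.

{ ), [ }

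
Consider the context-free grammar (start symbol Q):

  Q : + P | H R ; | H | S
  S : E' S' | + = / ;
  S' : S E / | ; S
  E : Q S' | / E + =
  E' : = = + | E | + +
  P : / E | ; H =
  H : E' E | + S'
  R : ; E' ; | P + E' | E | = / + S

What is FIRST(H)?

{ +, /, = }

From H : E' E: add FIRST(E') = { +, /, = }.
H : + S' contributes {+}.
Union: FIRST(H) = { +, /, = }.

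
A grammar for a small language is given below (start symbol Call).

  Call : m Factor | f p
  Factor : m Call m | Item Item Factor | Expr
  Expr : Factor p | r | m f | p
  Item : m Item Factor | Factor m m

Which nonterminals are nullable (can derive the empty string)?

{ } (none)

No nonterminal has an empty production or an RHS whose symbols are all nullable.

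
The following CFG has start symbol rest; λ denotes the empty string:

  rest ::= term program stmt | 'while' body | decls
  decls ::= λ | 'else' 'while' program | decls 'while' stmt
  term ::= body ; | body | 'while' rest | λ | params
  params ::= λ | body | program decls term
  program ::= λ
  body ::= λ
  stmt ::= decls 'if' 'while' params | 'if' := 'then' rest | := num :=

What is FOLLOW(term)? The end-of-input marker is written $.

{ $, 'else', 'if', 'while', :=, ; }

In rest ::= term program stmt: add FIRST(program stmt) = { 'else', 'if', 'while', := }.
In params ::= program decls term: term is at the end, add FOLLOW(params) = { $, 'else', 'if', 'while', :=, ; }.
Union: FOLLOW(term) = { $, 'else', 'if', 'while', :=, ; }.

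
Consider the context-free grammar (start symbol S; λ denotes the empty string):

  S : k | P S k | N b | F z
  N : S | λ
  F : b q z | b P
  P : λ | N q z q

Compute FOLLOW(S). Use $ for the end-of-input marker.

{ $, b, k, q }

S is the start symbol, so $ ∈ FOLLOW(S).
In S : P S k: add FIRST(k) = { k }.
In N : S: S is at the end, add FOLLOW(N) = { b, q }.
Union: FOLLOW(S) = { $, b, k, q }.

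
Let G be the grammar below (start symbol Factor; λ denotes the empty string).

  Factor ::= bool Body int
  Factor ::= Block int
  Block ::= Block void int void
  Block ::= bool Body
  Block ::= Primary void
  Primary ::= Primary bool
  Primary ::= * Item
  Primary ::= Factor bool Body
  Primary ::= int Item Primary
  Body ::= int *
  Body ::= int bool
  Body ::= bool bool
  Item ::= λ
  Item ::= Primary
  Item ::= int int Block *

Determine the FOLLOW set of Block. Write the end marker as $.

In Factor ::= Block int: add FIRST(int) = { int }.
In Block ::= Block void int void: add FIRST(void int void) = { void }.
In Item ::= int int Block *: add FIRST(*) = { * }.
Union: FOLLOW(Block) = { *, int, void }.

{ *, int, void }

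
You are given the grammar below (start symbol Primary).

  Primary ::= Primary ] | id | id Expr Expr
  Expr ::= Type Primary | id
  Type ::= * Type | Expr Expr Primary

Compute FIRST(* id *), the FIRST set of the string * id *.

{ * }

* is a terminal; add {*} and stop.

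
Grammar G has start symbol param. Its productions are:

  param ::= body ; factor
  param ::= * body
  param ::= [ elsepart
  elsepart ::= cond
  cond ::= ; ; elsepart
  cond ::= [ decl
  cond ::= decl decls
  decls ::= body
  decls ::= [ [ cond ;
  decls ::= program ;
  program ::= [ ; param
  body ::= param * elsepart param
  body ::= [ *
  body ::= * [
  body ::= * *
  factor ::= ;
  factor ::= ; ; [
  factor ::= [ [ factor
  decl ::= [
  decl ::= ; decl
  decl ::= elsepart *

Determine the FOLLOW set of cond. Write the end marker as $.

{ $, *, ;, [ }

In elsepart ::= cond: cond is at the end, add FOLLOW(elsepart) = { $, *, ;, [ }.
In decls ::= [ [ cond ;: add FIRST(;) = { ; }.
Union: FOLLOW(cond) = { $, *, ;, [ }.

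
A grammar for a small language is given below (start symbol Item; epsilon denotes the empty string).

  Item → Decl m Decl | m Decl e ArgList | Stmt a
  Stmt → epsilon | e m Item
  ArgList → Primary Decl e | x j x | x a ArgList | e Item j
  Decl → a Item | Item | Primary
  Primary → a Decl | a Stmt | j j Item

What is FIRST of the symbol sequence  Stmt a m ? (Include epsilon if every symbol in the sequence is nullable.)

Add FIRST(Stmt)\{epsilon} = { e }; Stmt is nullable, continue.
a is a terminal; add {a} and stop.

{ a, e }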